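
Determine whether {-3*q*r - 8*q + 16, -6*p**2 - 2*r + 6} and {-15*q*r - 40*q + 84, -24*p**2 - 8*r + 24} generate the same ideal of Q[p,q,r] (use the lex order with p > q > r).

No, the ideals differ.

Since reduced Gröbner bases are canonical representatives of ideals under a given ordering, it suffices to compute and compare them.
Buchberger on the first generating set:
f_1 = -3*q*r - 8*q + 16, LT = q*r.
f_2 = -6*p**2 - 2*r + 6, LT = p**2.

The S-polynomials (S(f_1,f_2)) all reduce to 0 modulo the current basis, so we have a Gröbner basis.
Inter-reduce: drop elements whose leading term is divisible by another's, tail-reduce, and make monic.
Reduced Gröbner basis: {p**2 + 1/3*r - 1, q*r + 8/3*q - 16/3}.

Buchberger on the second generating set:
h_1 = -15*q*r - 40*q + 84, LT = q*r.
h_2 = -24*p**2 - 8*r + 24, LT = p**2.

The S-polynomials (S(h_1,h_2)) all reduce to 0 modulo the current basis, so we have a Gröbner basis.
Inter-reduce: drop elements whose leading term is divisible by another's, tail-reduce, and make monic.
Reduced Gröbner basis: {p**2 + 1/3*r - 1, q*r + 8/3*q - 28/5}.

Since the reduced bases disagree, the two ideals are not the same.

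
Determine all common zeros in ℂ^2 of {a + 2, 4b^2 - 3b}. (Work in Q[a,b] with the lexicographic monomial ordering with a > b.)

{(-2, 0), (-2, 3/4)}

Compute a lex Gröbner basis by Buchberger's algorithm.
f_1 = a + 2, LT = a.
f_2 = 4b^2 - 3b, LT = b^2.

The S-polynomials (S(f_1,f_2)) all reduce to 0 modulo the current basis, so we have a Gröbner basis.
Inter-reduce: drop elements whose leading term is divisible by another's, tail-reduce, and make monic.
Reduced Gröbner basis: {a + 2, b^2 - 3/4b}.

From the last basis element, b^2 - 3/4b = 0, so b takes values in {0, 3/4}. Each choice, substituted upward through the basis, yields the corresponding point(s) of the solution set.
  b = 0: the earlier basis element becomes a + 2 = 0, giving a = -2 — point (-2, 0).
  b = 3/4: the earlier basis element becomes a + 2 = 0, giving a = -2 — point (-2, 3/4).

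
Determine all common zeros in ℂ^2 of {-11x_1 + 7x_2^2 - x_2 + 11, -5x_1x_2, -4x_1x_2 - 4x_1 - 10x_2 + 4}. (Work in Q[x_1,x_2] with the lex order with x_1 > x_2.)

Compute a lex Gröbner basis by Buchberger's algorithm.
f_1 = -11x_1 + 7x_2^2 - x_2 + 11, LT = x_1.
f_2 = -5x_1x_2, LT = x_1x_2.
f_3 = -4x_1x_2 - 4x_1 - 10x_2 + 4, LT = x_1x_2.

S(f_1,f_2): lcm = x_1x_2. S = -7/11x_2^3 + 1/11x_2^2 - x_2.
  leading term x_2^3: no divisor's leading term divides it; move -7/11x_2^3 to the remainder.
  leading term x_2^2: no divisor's leading term divides it; move 1/11x_2^2 to the remainder.
  leading term x_2: no divisor's leading term divides it; move -x_2 to the remainder.
  remainder -7/11x_2^3 + 1/11x_2^2 - x_2 ≠ 0; add h_4 = -7/11x_2^3 + 1/11x_2^2 - x_2 to the basis.

S(f_1,f_3): lcm = x_1x_2. S = -x_1 - 7/11x_2^3 + 1/11x_2^2 - 7/2x_2 + 1.
  leading term x_1: subtract (1/11)·f_1 from -x_1 - 7/11x_2^3 + 1/11x_2^2 - 7/2x_2 + 1 → -7/11x_2^3 - 6/11x_2^2 - 75/22x_2
  leading term x_2^3: subtract (1)·h_4 from -7/11x_2^3 - 6/11x_2^2 - 75/22x_2 → -7/11x_2^2 - 53/22x_2
  leading term x_2^2: no divisor's leading term divides it; move -7/11x_2^2 to the remainder.
  leading term x_2: no divisor's leading term divides it; move -53/22x_2 to the remainder.
  remainder -7/11x_2^2 - 53/22x_2 ≠ 0; add h_5 = -7/11x_2^2 - 53/22x_2 to the basis.

S(f_2,f_3): lcm = x_1x_2. S = -x_1 - 5/2x_2 + 1.
  leading term x_1: subtract (1/11)·f_1 from -x_1 - 5/2x_2 + 1 → -7/11x_2^2 - 53/22x_2
  leading term x_2^2: subtract (1)·h_5 from -7/11x_2^2 - 53/22x_2 → 0
  remainder 0.

S(f_1,h_4): leading monomials are coprime, so the S-polynomial reduces to 0 (Buchberger's first criterion).
S(f_2,h_4): lcm = x_1x_2^3. S = 1/7x_1x_2^2 - 11/7x_1x_2.
  leading term x_1x_2^2: subtract (-1/77x_2^2)·f_1 from 1/7x_1x_2^2 - 11/7x_1x_2 → -11/7x_1x_2 + 1/11x_2^4 - 1/77x_2^3 + 1/7x_2^2
  leading term x_1x_2: subtract (1/7x_2)·f_1 from -11/7x_1x_2 + 1/11x_2^4 - 1/77x_2^3 + 1/7x_2^2 → 1/11x_2^4 - 78/77x_2^3 + 2/7x_2^2 - 11/7x_2
  leading term x_2^4: subtract (-1/7x_2)·h_4 from 1/11x_2^4 - 78/77x_2^3 + 2/7x_2^2 - 11/7x_2 → -x_2^3 + 1/7x_2^2 - 11/7x_2
  leading term x_2^3: subtract (11/7)·h_4 from -x_2^3 + 1/7x_2^2 - 11/7x_2 → 0
  remainder 0.

S(f_3,h_4): lcm = x_1x_2^3. S = 8/7x_1x_2^2 - 11/7x_1x_2 + 5/2x_2^3 - x_2^2.
  leading term x_1x_2^2: subtract (-8/77x_2^2)·f_1 from 8/7x_1x_2^2 - 11/7x_1x_2 + 5/2x_2^3 - x_2^2 → -11/7x_1x_2 + 8/11x_2^4 + 369/154x_2^3 + 1/7x_2^2
  leading term x_1x_2: subtract (1/7x_2)·f_1 from -11/7x_1x_2 + 8/11x_2^4 + 369/154x_2^3 + 1/7x_2^2 → 8/11x_2^4 + 215/154x_2^3 + 2/7x_2^2 - 11/7x_2
  leading term x_2^4: subtract (-8/7x_2)·h_4 from 8/11x_2^4 + 215/154x_2^3 + 2/7x_2^2 - 11/7x_2 → 3/2x_2^3 - 6/7x_2^2 - 11/7x_2
  leading term x_2^3: subtract (-33/14)·h_4 from 3/2x_2^3 - 6/7x_2^2 - 11/7x_2 → -9/14x_2^2 - 55/14x_2
  leading term x_2^2: subtract (99/98)·h_5 from -9/14x_2^2 - 55/14x_2 → -293/196x_2
  leading term x_2: no divisor's leading term divides it; move -293/196x_2 to the remainder.
  remainder -293/196x_2 ≠ 0; add h_6 = -293/196x_2 to the basis.

S(f_1,h_5): leading monomials are coprime, so the S-polynomial reduces to 0 (Buchberger's first criterion).
S(f_2,h_5): lcm = x_1x_2^2. S = -53/14x_1x_2.
  leading term x_1x_2: subtract (53/154x_2)·f_1 from -53/14x_1x_2 → -53/22x_2^3 + 53/154x_2^2 - 53/14x_2
  leading term x_2^3: subtract (53/14)·h_4 from -53/22x_2^3 + 53/154x_2^2 - 53/14x_2 → 0
  remainder 0.

S(f_3,h_5): lcm = x_1x_2^2. S = -39/14x_1x_2 + 5/2x_2^2 - x_2.
  leading term x_1x_2: subtract (39/154x_2)·f_1 from -39/14x_1x_2 + 5/2x_2^2 - x_2 → -39/22x_2^3 + 212/77x_2^2 - 53/14x_2
  leading term x_2^3: subtract (39/14)·h_4 from -39/22x_2^3 + 212/77x_2^2 - 53/14x_2 → 5/2x_2^2 - x_2
  leading term x_2^2: subtract (-55/14)·h_5 from 5/2x_2^2 - x_2 → -293/28x_2
  leading term x_2: subtract (7)·h_6 from -293/28x_2 → 0
  remainder 0.

S(h_4,h_5): lcm = x_2^3. S = -55/14x_2^2 + 11/7x_2.
  leading term x_2^2: subtract (605/98)·h_5 from -55/14x_2^2 + 11/7x_2 → 3223/196x_2
  leading term x_2: subtract (-11)·h_6 from 3223/196x_2 → 0
  remainder 0.

S(f_1,h_6): leading monomials are coprime, so the S-polynomial reduces to 0 (Buchberger's first criterion).
S(f_2,h_6): lcm = x_1x_2. S = 0.
  remainder 0.

S(f_3,h_6): lcm = x_1x_2. S = x_1 + 5/2x_2 - 1.
  leading term x_1: subtract (-1/11)·f_1 from x_1 + 5/2x_2 - 1 → 7/11x_2^2 + 53/22x_2
  leading term x_2^2: subtract (-1)·h_5 from 7/11x_2^2 + 53/22x_2 → 0
  remainder 0.

S(h_4,h_6): lcm = x_2^3. S = -1/7x_2^2 + 11/7x_2.
  leading term x_2^2: subtract (11/49)·h_5 from -1/7x_2^2 + 11/7x_2 → 207/98x_2
  leading term x_2: subtract (-414/293)·h_6 from 207/98x_2 → 0
  remainder 0.

S(h_5,h_6): lcm = x_2^2. S = 53/14x_2.
  leading term x_2: subtract (-742/293)·h_6 from 53/14x_2 → 0
  remainder 0.

Every S-polynomial of the final basis reduces to 0, so we have a Gröbner basis.
Inter-reduce: drop elements whose leading term is divisible by another's, tail-reduce, and make monic.
Reduced Gröbner basis: {x_1 - 1, x_2}.

From the last basis element, x_2 = 0, so x_2 takes values in {0}. Each choice, substituted upward through the basis, yields the corresponding point(s) of the solution set.
  x_2 = 0: the earlier basis element becomes x_1 - 1 = 0, giving x_1 = 1 — point (1, 0).
Zero-dimensionality of the ideal guarantees finitely many solutions over ℂ.

{(1, 0)}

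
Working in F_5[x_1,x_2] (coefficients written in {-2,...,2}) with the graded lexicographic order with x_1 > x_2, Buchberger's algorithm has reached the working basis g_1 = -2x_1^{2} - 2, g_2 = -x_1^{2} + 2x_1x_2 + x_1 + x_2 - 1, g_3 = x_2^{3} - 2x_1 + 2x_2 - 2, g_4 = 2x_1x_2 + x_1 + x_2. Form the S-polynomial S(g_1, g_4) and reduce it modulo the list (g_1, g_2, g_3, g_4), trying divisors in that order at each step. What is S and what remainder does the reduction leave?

lcm(LM(g_1), LM(g_4)) = x_1^{2}x_2.
S = (lcm/LT(g_1))·g_1 − (lcm/LT(g_4))·g_4 = 2x_1^{2} + 2x_1x_2 + x_2.
Reduce S modulo (g_1, g_2, g_3, g_4) in that order:
  leading term x_1^{2}: subtract (-1)·g_1 from 2x_1^{2} + 2x_1x_2 + x_2 → 2x_1x_2 + x_2 - 2
  leading term x_1x_2: subtract (1)·g_4 from 2x_1x_2 + x_2 - 2 → -x_1 - 2
  leading term x_1: no divisor's leading term divides it; move -x_1 to the remainder.
  leading term 1: no divisor's leading term divides it; move -2 to the remainder.
The remainder -x_1 - 2 is nonzero, so it would be added as the next basis element.

S(g_1, g_4) = 2x_1^{2} + 2x_1x_2 + x_2; remainder on division = -x_1 - 2.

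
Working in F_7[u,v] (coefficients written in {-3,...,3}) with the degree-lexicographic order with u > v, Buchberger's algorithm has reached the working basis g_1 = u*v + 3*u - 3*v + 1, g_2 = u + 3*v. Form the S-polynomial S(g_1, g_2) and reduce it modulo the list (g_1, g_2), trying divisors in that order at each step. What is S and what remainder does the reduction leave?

lcm(LM(g_1), LM(g_2)) = u*v.
S = (lcm/LT(g_1))·g_1 − (lcm/LT(g_2))·g_2 = -3*v**2 + 3*u - 3*v + 1.
Reduce S modulo (g_1, g_2) in that order:
  leading term v**2: no divisor's leading term divides it; move -3*v**2 to the remainder.
  leading term u: subtract (3)·g_2 from 3*u - 3*v + 1 → 2*v + 1
  leading term v: no divisor's leading term divides it; move 2*v to the remainder.
  leading term 1: no divisor's leading term divides it; move 1 to the remainder.
The remainder -3*v**2 + 2*v + 1 is nonzero, so it would be added as the next basis element.

S(g_1, g_2) = -3*v**2 + 3*u - 3*v + 1; remainder on division = -3*v**2 + 2*v + 1.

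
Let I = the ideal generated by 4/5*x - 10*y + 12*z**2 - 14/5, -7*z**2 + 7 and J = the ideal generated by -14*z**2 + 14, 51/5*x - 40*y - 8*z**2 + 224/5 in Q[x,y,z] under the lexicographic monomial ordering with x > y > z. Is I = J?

No, the ideals differ.

Since reduced Gröbner bases are canonical representatives of ideals under a given ordering, it suffices to compute and compare them.
Buchberger on the first generating set:
f_1 = 4/5*x - 10*y + 12*z**2 - 14/5, LT = x.
f_2 = -7*z**2 + 7, LT = z**2.

The S-polynomials (S(f_1,f_2)) all reduce to 0 modulo the current basis, so we have a Gröbner basis.
Inter-reduce: drop elements whose leading term is divisible by another's, tail-reduce, and make monic.
Reduced Gröbner basis: {x - 25/2*y + 23/2, z**2 - 1}.

Buchberger on the second generating set:
h_1 = -14*z**2 + 14, LT = z**2.
h_2 = 51/5*x - 40*y - 8*z**2 + 224/5, LT = x.

The S-polynomials (S(h_1,h_2)) all reduce to 0 modulo the current basis, so we have a Gröbner basis.
Inter-reduce: drop elements whose leading term is divisible by another's, tail-reduce, and make monic.
Reduced Gröbner basis: {x - 200/51*y + 184/51, z**2 - 1}.

The bases are distinct; the ideals are different.
The same test decides containment: I ⊆ J iff every generator of I reduces to 0 modulo a Gröbner basis of J.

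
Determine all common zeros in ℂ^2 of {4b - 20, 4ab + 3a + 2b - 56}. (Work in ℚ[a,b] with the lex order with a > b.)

Compute a lex Gröbner basis by Buchberger's algorithm.
f_1 = 4b - 20, LT = b.
f_2 = 4ab + 3a + 2b - 56, LT = ab.

S(f_1,f_2): lcm = ab. S = -23/4a - ½b + 14.
  reduce S modulo (f_1, f_2):
  remainder -23/4a + 23/2 ≠ 0; add h_3 = -23/4a + 23/2 to the basis.

The other S-polynomials (S(f_1,h_3), S(f_2,h_3)) all reduce to 0 modulo the current basis, so we have a Gröbner basis.
Inter-reduce: drop elements whose leading term is divisible by another's, tail-reduce, and make monic.
Reduced Gröbner basis: {a - 2, b - 5}.

Since the basis is lex-ordered, b - 5 is univariate in b. Its roots are {5}. Back-substituting each root into the other basis elements fixes the other coordinates.
  b = 5: the earlier basis element becomes a - 2 = 0, giving a = 2 — point (2, 5).

{(2, 5)}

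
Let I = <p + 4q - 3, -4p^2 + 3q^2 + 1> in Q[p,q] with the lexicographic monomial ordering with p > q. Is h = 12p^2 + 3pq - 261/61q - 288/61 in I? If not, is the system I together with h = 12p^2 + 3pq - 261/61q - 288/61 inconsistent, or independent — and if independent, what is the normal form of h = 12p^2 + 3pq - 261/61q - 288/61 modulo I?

12p^2 + 3pq - 261/61q - 288/61 lies in I (it reduces to 0).

First compute the reduced Gröbner basis of I by Buchberger's algorithm.
f_1 = p + 4q - 3, LT = p.
f_2 = -4p^2 + 3q^2 + 1, LT = p^2.

S(f_1,f_2): lcm = p^2. S = 4pq - 3p + 3/4q^2 + 1/4.
  reduce S modulo (f_1, f_2):
  remainder -61/4q^2 + 24q - 35/4 ≠ 0; add k_3 = -61/4q^2 + 24q - 35/4 to the basis.

The other S-polynomials (S(f_1,k_3), S(f_2,k_3)) all reduce to 0 modulo the current basis, so we have a Gröbner basis.
Inter-reduce: drop elements whose leading term is divisible by another's, tail-reduce, and make monic.
Reduced Gröbner basis: {p + 4q - 3, q^2 - 96/61q + 35/61}.
Label its elements g_1 = p + 4q - 3, g_2 = q^2 - 96/61q + 35/61.

Reduce h = 12p^2 + 3pq - 261/61q - 288/61 modulo G:
  leading term p^2: subtract (12p)·g_1 from 12p^2 + 3pq - 261/61q - 288/61 → -45pq + 36p - 261/61q - 288/61
  leading term pq: subtract (-45q)·g_1 from -45pq + 36p - 261/61q - 288/61 → 36p + 180q^2 - 8496/61q - 288/61
  leading term p: subtract (36)·g_1 from 36p + 180q^2 - 8496/61q - 288/61 → 180q^2 - 17280/61q + 6300/61
  leading term q^2: subtract (180)·g_2 from 180q^2 - 17280/61q + 6300/61 → 0
  normal form = 0.
Since the normal form is 0, h ∈ I.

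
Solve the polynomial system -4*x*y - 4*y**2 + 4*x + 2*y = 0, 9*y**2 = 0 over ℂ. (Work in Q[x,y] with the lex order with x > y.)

Compute a lex Gröbner basis by Buchberger's algorithm.
f_1 = -4*x*y + 4*x - 4*y**2 + 2*y, LT = x*y.
f_2 = 9*y**2, LT = y**2.

S(f_1,f_2): lcm = x*y**2. S = -x*y + y**3 - 1/2*y**2.
  leading term x*y: subtract (1/4)·f_1 from -x*y + y**3 - 1/2*y**2 → -x + y**3 + 1/2*y**2 - 1/2*y
  leading term x: no divisor's leading term divides it; move -x to the remainder.
  leading term y**3: subtract (1/9*y)·f_2 from y**3 + 1/2*y**2 - 1/2*y → 1/2*y**2 - 1/2*y
  leading term y**2: subtract (1/18)·f_2 from 1/2*y**2 - 1/2*y → -1/2*y
  leading term y: no divisor's leading term divides it; move -1/2*y to the remainder.
  remainder -x - 1/2*y ≠ 0; add h_3 = -x - 1/2*y to the basis.

S(f_1,h_3): lcm = x*y. S = -x + 1/2*y**2 - 1/2*y.
  leading term x: subtract (1)·h_3 from -x + 1/2*y**2 - 1/2*y → 1/2*y**2
  leading term y**2: subtract (1/18)·f_2 from 1/2*y**2 → 0
  remainder 0.

S(f_2,h_3): leading monomials are coprime, so the S-polynomial reduces to 0 (Buchberger's first criterion).
Every S-polynomial of the final basis reduces to 0, so we have a Gröbner basis.
Inter-reduce: drop elements whose leading term is divisible by another's, tail-reduce, and make monic.
Reduced Gröbner basis: {x + 1/2*y, y**2}.

Elimination: the polynomial y**2 lies in the elimination ideal for y, so y ∈ {0}. For each such y, the remaining basis elements (now univariate) give the rest of the solution.
  y = 0: the earlier basis element becomes x = 0, giving x = 0 — point (0, 0).
Check: every point annihilates each of the original generators.

{(0, 0)}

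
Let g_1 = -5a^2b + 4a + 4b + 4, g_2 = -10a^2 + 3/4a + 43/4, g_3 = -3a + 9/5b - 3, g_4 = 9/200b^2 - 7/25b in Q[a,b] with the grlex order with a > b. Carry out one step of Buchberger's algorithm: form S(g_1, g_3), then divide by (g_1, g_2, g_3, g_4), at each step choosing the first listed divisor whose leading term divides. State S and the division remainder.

lcm(LM(g_1), LM(g_3)) = a^2b.
S = (lcm/LT(g_1))·g_1 − (lcm/LT(g_3))·g_3 = 3/5ab^2 - ab - 4/5a - 4/5b - 4/5.
Reduce S modulo (g_1, g_2, g_3, g_4) in that order:
  leading term ab^2: subtract (-1/5b^2)·g_3 from 3/5ab^2 - ab - 4/5a - 4/5b - 4/5 → 9/25b^3 - ab - 3/5b^2 - 4/5a - 4/5b - 4/5
  leading term b^3: subtract (8b)·g_4 from 9/25b^3 - ab - 3/5b^2 - 4/5a - 4/5b - 4/5 → -ab + 41/25b^2 - 4/5a - 4/5b - 4/5
  leading term ab: subtract (1/3b)·g_3 from -ab + 41/25b^2 - 4/5a - 4/5b - 4/5 → 26/25b^2 - 4/5a + 1/5b - 4/5
  leading term b^2: subtract (208/9)·g_4 from 26/25b^2 - 4/5a + 1/5b - 4/5 → -4/5a + 1501/225b - 4/5
  leading term a: subtract (4/15)·g_3 from -4/5a + 1501/225b - 4/5 → 1393/225b
  leading term b: no divisor's leading term divides it; move 1393/225b to the remainder.
The remainder 1393/225b is nonzero, so it would be added as the next basis element.

S(g_1, g_3) = 3/5ab^2 - ab - 4/5a - 4/5b - 4/5; remainder on division = 1393/225b.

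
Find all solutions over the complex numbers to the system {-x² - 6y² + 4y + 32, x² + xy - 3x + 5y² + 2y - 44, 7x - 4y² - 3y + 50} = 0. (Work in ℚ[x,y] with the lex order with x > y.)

{(-4, 2)}

Compute a lex Gröbner basis by Buchberger's algorithm.
f_1 = -x² - 6y² + 4y + 32, LT = x².
f_2 = x² + xy - 3x + 5y² + 2y - 44, LT = x².
f_3 = 7x - 4y² - 3y + 50, LT = x.

S(f_1,f_2): lcm = x². S = -xy + 3x + y² - 6y + 12.
  leading term xy: subtract (-1/7y)·f_3 from -xy + 3x + y² - 6y + 12 → 3x - 4/7y³ + 4/7y² + 8/7y + 12
  leading term x: subtract (3/7)·f_3 from 3x - 4/7y³ + 4/7y² + 8/7y + 12 → -4/7y³ + 16/7y² + 17/7y - 66/7
  leading term y³: no divisor's leading term divides it; move -4/7y³ to the remainder.
  leading term y²: no divisor's leading term divides it; move 16/7y² to the remainder.
  leading term y: no divisor's leading term divides it; move 17/7y to the remainder.
  leading term 1: no divisor's leading term divides it; move -66/7 to the remainder.
  remainder -4/7y³ + 16/7y² + 17/7y - 66/7 ≠ 0; add h_4 = -4/7y³ + 16/7y² + 17/7y - 66/7 to the basis.

S(f_1,f_3): lcm = x². S = 4/7xy² + 3/7xy - 50/7x + 6y² - 4y - 32.
  leading term xy²: subtract (4/49y²)·f_3 from 4/7xy² + 3/7xy - 50/7x + 6y² - 4y - 32 → 3/7xy - 50/7x + 16/49y⁴ + 12/49y³ + 94/49y² - 4y - 32
  leading term xy: subtract (3/49y)·f_3 from 3/7xy - 50/7x + 16/49y⁴ + 12/49y³ + 94/49y² - 4y - 32 → -50/7x + 16/49y⁴ + 24/49y³ + 103/49y² - 346/49y - 32
  leading term x: subtract (-50/49)·f_3 from -50/7x + 16/49y⁴ + 24/49y³ + 103/49y² - 346/49y - 32 → 16/49y⁴ + 24/49y³ - 97/49y² - 496/49y + 932/49
  leading term y⁴: subtract (-4/7y)·h_4 from 16/49y⁴ + 24/49y³ - 97/49y² - 496/49y + 932/49 → 88/49y³ - 29/49y² - 760/49y + 932/49
  leading term y³: subtract (-22/7)·h_4 from 88/49y³ - 29/49y² - 760/49y + 932/49 → 323/49y² - 386/49y - 520/49
  leading term y²: no divisor's leading term divides it; move 323/49y² to the remainder.
  leading term y: no divisor's leading term divides it; move -386/49y to the remainder.
  leading term 1: no divisor's leading term divides it; move -520/49 to the remainder.
  remainder 323/49y² - 386/49y - 520/49 ≠ 0; add h_5 = 323/49y² - 386/49y - 520/49 to the basis.

S(f_2,f_3): lcm = x². S = 4/7xy² + 10/7xy - 71/7x + 5y² + 2y - 44.
  leading term xy²: subtract (4/49y²)·f_3 from 4/7xy² + 10/7xy - 71/7x + 5y² + 2y - 44 → 10/7xy - 71/7x + 16/49y⁴ + 12/49y³ + 45/49y² + 2y - 44
  leading term xy: subtract (10/49y)·f_3 from 10/7xy - 71/7x + 16/49y⁴ + 12/49y³ + 45/49y² + 2y - 44 → -71/7x + 16/49y⁴ + 52/49y³ + 75/49y² - 402/49y - 44
  leading term x: subtract (-71/49)·f_3 from -71/7x + 16/49y⁴ + 52/49y³ + 75/49y² - 402/49y - 44 → 16/49y⁴ + 52/49y³ - 209/49y² - 615/49y + 1394/49
  leading term y⁴: subtract (-4/7y)·h_4 from 16/49y⁴ + 52/49y³ - 209/49y² - 615/49y + 1394/49 → 116/49y³ - 141/49y² - 879/49y + 1394/49
  leading term y³: subtract (-29/7)·h_4 from 116/49y³ - 141/49y² - 879/49y + 1394/49 → 323/49y² - 386/49y - 520/49
  leading term y²: subtract (1)·h_5 from 323/49y² - 386/49y - 520/49 → 0
  remainder 0.

S(f_1,h_4): leading monomials are coprime, so the S-polynomial reduces to 0 (Buchberger's first criterion).
S(f_2,h_4): leading monomials are coprime, so the S-polynomial reduces to 0 (Buchberger's first criterion).
S(f_3,h_4): leading monomials are coprime, so the S-polynomial reduces to 0 (Buchberger's first criterion).
S(f_1,h_5): leading monomials are coprime, so the S-polynomial reduces to 0 (Buchberger's first criterion).
S(f_2,h_5): leading monomials are coprime, so the S-polynomial reduces to 0 (Buchberger's first criterion).
S(f_3,h_5): leading monomials are coprime, so the S-polynomial reduces to 0 (Buchberger's first criterion).
S(h_4,h_5): lcm = y³. S = -906/323y² - 3411/1292y + 33/2.
  leading term y²: subtract (-44394/104329)·h_5 from -906/323y² - 3411/1292y + 33/2 → -2500617/417316y + 2500617/208658
  leading term y: no divisor's leading term divides it; move -2500617/417316y to the remainder.
  leading term 1: no divisor's leading term divides it; move 2500617/208658 to the remainder.
  remainder -2500617/417316y + 2500617/208658 ≠ 0; add h_6 = -2500617/417316y + 2500617/208658 to the basis.

S(f_1,h_6): leading monomials are coprime, so the S-polynomial reduces to 0 (Buchberger's first criterion).
S(f_2,h_6): leading monomials are coprime, so the S-polynomial reduces to 0 (Buchberger's first criterion).
S(f_3,h_6): leading monomials are coprime, so the S-polynomial reduces to 0 (Buchberger's first criterion).
S(h_4,h_6): lcm = y³. S = -2y² - 17/4y + 33/2.
  leading term y²: subtract (-98/323)·h_5 from -2y² - 17/4y + 33/2 → -8579/1292y + 8579/646
  leading term y: subtract (2771017/2500617)·h_6 from -8579/1292y + 8579/646 → 0
  remainder 0.

S(h_5,h_6): lcm = y². S = 260/323y - 520/323.
  leading term y: subtract (-335920/2500617)·h_6 from 260/323y - 520/323 → 0
  remainder 0.

Every S-polynomial of the final basis reduces to 0, so we have a Gröbner basis.
Inter-reduce: drop elements whose leading term is divisible by another's, tail-reduce, and make monic.
Reduced Gröbner basis: {x + 4, y - 2}.

Since the basis is lex-ordered, y - 2 is univariate in y. Its roots are {2}. Back-substituting each root into the other basis elements fixes the other coordinates.
  y = 2: the earlier basis element becomes x + 4 = 0, giving x = -4 — point (-4, 2).
Each listed point satisfies every original equation (direct substitution).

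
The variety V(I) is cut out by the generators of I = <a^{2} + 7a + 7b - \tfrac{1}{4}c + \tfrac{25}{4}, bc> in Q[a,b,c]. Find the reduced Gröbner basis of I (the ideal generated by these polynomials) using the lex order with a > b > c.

f_1 = a^{2} + 7a + 7b - \tfrac{1}{4}c + \tfrac{25}{4}, LT = a^{2}.
f_2 = bc, LT = bc.

The S-polynomials (S(f_1,f_2)) all reduce to 0 modulo the current basis, so we have a Gröbner basis.

G = {a^{2} + 7a + 7b - \tfrac{1}{4}c + \tfrac{25}{4}, bc}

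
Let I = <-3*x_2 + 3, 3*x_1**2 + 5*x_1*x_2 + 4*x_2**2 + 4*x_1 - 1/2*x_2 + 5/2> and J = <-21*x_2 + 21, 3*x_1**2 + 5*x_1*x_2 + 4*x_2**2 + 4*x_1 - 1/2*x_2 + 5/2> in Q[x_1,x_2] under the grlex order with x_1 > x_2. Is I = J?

Equality of ideals is decidable: compute both reduced Gröbner bases (unique for the ordering) and check whether they agree.
Buchberger on the first generating set:
f_1 = -3*x_2 + 3, LT = x_2.
f_2 = 3*x_1**2 + 5*x_1*x_2 + 4*x_2**2 + 4*x_1 - 1/2*x_2 + 5/2, LT = x_1**2.

The S-polynomials (S(f_1,f_2)) all reduce to 0 modulo the current basis, so we have a Gröbner basis.
Inter-reduce: drop elements whose leading term is divisible by another's, tail-reduce, and make monic.
Reduced Gröbner basis: {x_1**2 + 3*x_1 + 2, x_2 - 1}.

Buchberger on the second generating set:
h_1 = -21*x_2 + 21, LT = x_2.
h_2 = 3*x_1**2 + 5*x_1*x_2 + 4*x_2**2 + 4*x_1 - 1/2*x_2 + 5/2, LT = x_1**2.

The S-polynomials (S(h_1,h_2)) all reduce to 0 modulo the current basis, so we have a Gröbner basis.
Inter-reduce: drop elements whose leading term is divisible by another's, tail-reduce, and make monic.
Reduced Gröbner basis: {x_1**2 + 3*x_1 + 2, x_2 - 1}.

Same reduced basis, so the two generating sets span the same ideal.

Yes, the ideals are equal.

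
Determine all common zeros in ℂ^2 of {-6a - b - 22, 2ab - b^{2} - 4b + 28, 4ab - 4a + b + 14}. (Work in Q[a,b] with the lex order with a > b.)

{(-4, 2)}

Compute a lex Gröbner basis by Buchberger's algorithm.
f_1 = -6a - b - 22, LT = a.
f_2 = 2ab - b^{2} - 4b + 28, LT = ab.
f_3 = 4ab - 4a + b + 14, LT = ab.

S(f_1,f_2): lcm = ab. S = \tfrac{2}{3}b^{2} + \tfrac{17}{3}b - 14.
  leading term b^{2}: no divisor's leading term divides it; move \tfrac{2}{3}b^{2} to the remainder.
  leading term b: no divisor's leading term divides it; move \tfrac{17}{3}b to the remainder.
  leading term 1: no divisor's leading term divides it; move -14 to the remainder.
  remainder \tfrac{2}{3}b^{2} + \tfrac{17}{3}b - 14 ≠ 0; add h_4 = \tfrac{2}{3}b^{2} + \tfrac{17}{3}b - 14 to the basis.

S(f_1,f_3): lcm = ab. S = a + \tfrac{1}{6}b^{2} + \tfrac{41}{12}b - \tfrac{7}{2}.
  leading term a: subtract (-\tfrac{1}{6})·f_1 from a + \tfrac{1}{6}b^{2} + \tfrac{41}{12}b - \tfrac{7}{2} → \tfrac{1}{6}b^{2} + \tfrac{13}{4}b - \tfrac{43}{6}
  leading term b^{2}: subtract (\tfrac{1}{4})·h_4 from \tfrac{1}{6}b^{2} + \tfrac{13}{4}b - \tfrac{43}{6} → \tfrac{11}{6}b - \tfrac{11}{3}
  leading term b: no divisor's leading term divides it; move \tfrac{11}{6}b to the remainder.
  leading term 1: no divisor's leading term divides it; move -\tfrac{11}{3} to the remainder.
  remainder \tfrac{11}{6}b - \tfrac{11}{3} ≠ 0; add h_5 = \tfrac{11}{6}b - \tfrac{11}{3} to the basis.

S(f_2,f_3): lcm = ab. S = a - \tfrac{1}{2}b^{2} - \tfrac{9}{4}b + \tfrac{21}{2}.
  leading term a: subtract (-\tfrac{1}{6})·f_1 from a - \tfrac{1}{2}b^{2} - \tfrac{9}{4}b + \tfrac{21}{2} → -\tfrac{1}{2}b^{2} - \tfrac{29}{12}b + \tfrac{41}{6}
  leading term b^{2}: subtract (-\tfrac{3}{4})·h_4 from -\tfrac{1}{2}b^{2} - \tfrac{29}{12}b + \tfrac{41}{6} → \tfrac{11}{6}b - \tfrac{11}{3}
  leading term b: subtract (1)·h_5 from \tfrac{11}{6}b - \tfrac{11}{3} → 0
  remainder 0.

S(f_1,h_4): leading monomials are coprime, so the S-polynomial reduces to 0 (Buchberger's first criterion).
S(f_2,h_4): lcm = ab^{2}. S = -\tfrac{17}{2}ab + 21a - \tfrac{1}{2}b^{3} - 2b^{2} + 14b.
  leading term ab: subtract (\tfrac{17}{12}b)·f_1 from -\tfrac{17}{2}ab + 21a - \tfrac{1}{2}b^{3} - 2b^{2} + 14b → 21a - \tfrac{1}{2}b^{3} - \tfrac{7}{12}b^{2} + \tfrac{271}{6}b
  leading term a: subtract (-\tfrac{7}{2})·f_1 from 21a - \tfrac{1}{2}b^{3} - \tfrac{7}{12}b^{2} + \tfrac{271}{6}b → -\tfrac{1}{2}b^{3} - \tfrac{7}{12}b^{2} + \tfrac{125}{3}b - 77
  leading term b^{3}: subtract (-\tfrac{3}{4}b)·h_4 from -\tfrac{1}{2}b^{3} - \tfrac{7}{12}b^{2} + \tfrac{125}{3}b - 77 → \tfrac{11}{3}b^{2} + \tfrac{187}{6}b - 77
  leading term b^{2}: subtract (\tfrac{11}{2})·h_4 from \tfrac{11}{3}b^{2} + \tfrac{187}{6}b - 77 → 0
  remainder 0.

S(f_3,h_4): lcm = ab^{2}. S = -\tfrac{19}{2}ab + 21a + \tfrac{1}{4}b^{2} + \tfrac{7}{2}b.
  leading term ab: subtract (\tfrac{19}{12}b)·f_1 from -\tfrac{19}{2}ab + 21a + \tfrac{1}{4}b^{2} + \tfrac{7}{2}b → 21a + \tfrac{11}{6}b^{2} + \tfrac{115}{3}b
  leading term a: subtract (-\tfrac{7}{2})·f_1 from 21a + \tfrac{11}{6}b^{2} + \tfrac{115}{3}b → \tfrac{11}{6}b^{2} + \tfrac{209}{6}b - 77
  leading term b^{2}: subtract (\tfrac{11}{4})·h_4 from \tfrac{11}{6}b^{2} + \tfrac{209}{6}b - 77 → \tfrac{77}{4}b - \tfrac{77}{2}
  leading term b: subtract (\tfrac{21}{2})·h_5 from \tfrac{77}{4}b - \tfrac{77}{2} → 0
  remainder 0.

S(f_1,h_5): leading monomials are coprime, so the S-polynomial reduces to 0 (Buchberger's first criterion).
S(f_2,h_5): lcm = ab. S = 2a - \tfrac{1}{2}b^{2} - 2b + 14.
  leading term a: subtract (-\tfrac{1}{3})·f_1 from 2a - \tfrac{1}{2}b^{2} - 2b + 14 → -\tfrac{1}{2}b^{2} - \tfrac{7}{3}b + \tfrac{20}{3}
  leading term b^{2}: subtract (-\tfrac{3}{4})·h_4 from -\tfrac{1}{2}b^{2} - \tfrac{7}{3}b + \tfrac{20}{3} → \tfrac{23}{12}b - \tfrac{23}{6}
  leading term b: subtract (\tfrac{23}{22})·h_5 from \tfrac{23}{12}b - \tfrac{23}{6} → 0
  remainder 0.

S(f_3,h_5): lcm = ab. S = a + \tfrac{1}{4}b + \tfrac{7}{2}.
  leading term a: subtract (-\tfrac{1}{6})·f_1 from a + \tfrac{1}{4}b + \tfrac{7}{2} → \tfrac{1}{12}b - \tfrac{1}{6}
  leading term b: subtract (\tfrac{1}{22})·h_5 from \tfrac{1}{12}b - \tfrac{1}{6} → 0
  remainder 0.

S(h_4,h_5): lcm = b^{2}. S = \tfrac{21}{2}b - 21.
  leading term b: subtract (\tfrac{63}{11})·h_5 from \tfrac{21}{2}b - 21 → 0
  remainder 0.

Every S-polynomial of the final basis reduces to 0, so we have a Gröbner basis.
Inter-reduce: drop elements whose leading term is divisible by another's, tail-reduce, and make monic.
Reduced Gröbner basis: {a + 4, b - 2}.

From the last basis element, b - 2 = 0, so b takes values in {2}. Each choice, substituted upward through the basis, yields the corresponding point(s) of the solution set.
  b = 2: the earlier basis element becomes a + 4 = 0, giving a = -4 — point (-4, 2).
Substituting each solution back into the original system confirms all equations vanish.
A lex Gröbner basis triangularizes the system, enabling back-substitution.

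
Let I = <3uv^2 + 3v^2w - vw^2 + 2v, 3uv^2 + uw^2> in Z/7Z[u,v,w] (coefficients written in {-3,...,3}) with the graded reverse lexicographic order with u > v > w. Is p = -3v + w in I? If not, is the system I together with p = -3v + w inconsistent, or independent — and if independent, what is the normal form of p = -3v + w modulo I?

First compute the reduced Gröbner basis of I by Buchberger's algorithm.
f_1 = 3uv^2 + 3v^2w - vw^2 + 2v, LT = uv^2.
f_2 = 3uv^2 + uw^2, LT = uv^2.

S(f_1,f_2): lcm = uv^2. S = v^2w + 2uw^2 + 2vw^2 + 3v.
  reduce S modulo (f_1, f_2):
  remainder v^2w + 2uw^2 + 2vw^2 + 3v ≠ 0; add h_3 = v^2w + 2uw^2 + 2vw^2 + 3v to the basis.

S(f_1,h_3): lcm = uv^2w. S = -2u^2w^2 - 2uvw^2 + v^2w^2 + 2vw^3 - 3uv + 3vw.
  reduce S modulo (f_1, f_2, h_3):
  remainder -2u^2w^2 - 2uvw^2 - 2uw^3 - 3uv ≠ 0; add h_4 = -2u^2w^2 - 2uvw^2 - 2uw^3 - 3uv to the basis.

The other S-polynomials (S(f_2,h_3), S(f_1,h_4), S(f_2,h_4), S(h_3,h_4)) all reduce to 0 modulo the current basis, so we have a Gröbner basis.
Inter-reduce: drop elements whose leading term is divisible by another's, tail-reduce, and make monic.
Reduced Gröbner basis: {u^2w^2 + uvw^2 + uw^3 - 2uv, uv^2 - 2uw^2, v^2w + 2uw^2 + 2vw^2 + 3v}.
Label its elements g_1 = u^2w^2 + uvw^2 + uw^3 - 2uv, g_2 = uv^2 - 2uw^2, g_3 = v^2w + 2uw^2 + 2vw^2 + 3v.

Reduce p = -3v + w modulo G:
  leading term v: no divisor's leading term divides it; move -3v to the remainder.
  leading term w: no divisor's leading term divides it; move w to the remainder.
  normal form = -3v + w.
The normal form is nonzero, so p ∉ I. Since p minus its normal form lies in I, I + (p) = I + (r) where r = -3v + w; decide whether this ideal is the whole ring.
Run Buchberger on G together with r (pairs among the g_i already reduce to 0 since G is a Gröbner basis):
g_1 = u^2w^2 + uvw^2 + uw^3 - 2uv, LT = u^2w^2.
g_2 = uv^2 - 2uw^2, LT = uv^2.
g_3 = v^2w + 2uw^2 + 2vw^2 + 3v, LT = v^2w.
r = -3v + w, LT = v.

S(g_2,r): lcm = uv^2. S = -2uvw - 2uw^2.
  reduce S modulo (g_1, g_2, g_3, r):
  remainder 2uw^2 ≠ 0; add m_5 = 2uw^2 to the basis.

S(g_3,r): lcm = v^2w. S = 2uw^2 + 3v.
  reduce S modulo (g_1, g_2, g_3, r, m_5):
  remainder w ≠ 0; add m_6 = w to the basis.

The other S-polynomials (S(g_1,g_2), S(g_1,g_3), S(g_1,r), S(g_2,g_3), S(g_1,m_5), S(g_2,m_5), S(g_3,m_5), S(r,m_5), S(g_1,m_6), S(g_2,m_6), S(g_3,m_6), S(r,m_6), S(m_5,m_6)) all reduce to 0 modulo the current basis, so we have a Gröbner basis.
Inter-reduce: drop elements whose leading term is divisible by another's, tail-reduce, and make monic.
Reduced Gröbner basis: {v, w}.
The reduced Gröbner basis of I + (p) is {v, w} ≠ {1}, a proper ideal, so the enlarged system stays consistent: p is independent of I, with normal form -3v + w.

-3v + w is independent of I; its normal form modulo I is -3v + w.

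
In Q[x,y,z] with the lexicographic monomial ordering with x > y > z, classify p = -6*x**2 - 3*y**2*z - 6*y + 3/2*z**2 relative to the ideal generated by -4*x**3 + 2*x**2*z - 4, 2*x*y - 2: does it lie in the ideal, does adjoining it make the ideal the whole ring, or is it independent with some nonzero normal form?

-6*x**2 - 3*y**2*z - 6*y + 3/2*z**2 lies in I (it reduces to 0).

First compute the reduced Gröbner basis of I by Buchberger's algorithm.
f_1 = -4*x**3 + 2*x**2*z - 4, LT = x**3.
f_2 = 2*x*y - 2, LT = x*y.

S(f_1,f_2): lcm = x**3*y. S = -1/2*x**2*y*z + x**2 + y.
  reduce S modulo (f_1, f_2):
  remainder x**2 - 1/2*x*z + y ≠ 0; add h_3 = x**2 - 1/2*x*z + y to the basis.

S(f_2,h_3): lcm = x**2*y. S = 1/2*x*y*z - x - y**2.
  reduce S modulo (f_1, f_2, h_3):
  remainder -x - y**2 + 1/2*z ≠ 0; add h_4 = -x - y**2 + 1/2*z to the basis.

S(f_2,h_4): lcm = x*y. S = -y**3 + 1/2*y*z - 1.
  reduce S modulo (f_1, f_2, h_3, h_4):
  remainder -y**3 + 1/2*y*z - 1 ≠ 0; add h_5 = -y**3 + 1/2*y*z - 1 to the basis.

The other S-polynomials (S(f_1,h_3), S(f_1,h_4), S(h_3,h_4), S(f_1,h_5), S(f_2,h_5), S(h_3,h_5), S(h_4,h_5)) all reduce to 0 modulo the current basis, so we have a Gröbner basis.
Inter-reduce: drop elements whose leading term is divisible by another's, tail-reduce, and make monic.
Reduced Gröbner basis: {x + y**2 - 1/2*z, y**3 - 1/2*y*z + 1}.
Label its elements g_1 = x + y**2 - 1/2*z, g_2 = y**3 - 1/2*y*z + 1.

Reduce p = -6*x**2 - 3*y**2*z - 6*y + 3/2*z**2 modulo G:
  leading term x**2: subtract (-6*x)·g_1 from -6*x**2 - 3*y**2*z - 6*y + 3/2*z**2 → 6*x*y**2 - 3*x*z - 3*y**2*z - 6*y + 3/2*z**2
  leading term x*y**2: subtract (6*y**2)·g_1 from 6*x*y**2 - 3*x*z - 3*y**2*z - 6*y + 3/2*z**2 → -3*x*z - 6*y**4 - 6*y + 3/2*z**2
  leading term x*z: subtract (-3*z)·g_1 from -3*x*z - 6*y**4 - 6*y + 3/2*z**2 → -6*y**4 + 3*y**2*z - 6*y
  leading term y**4: subtract (-6*y)·g_2 from -6*y**4 + 3*y**2*z - 6*y → 0
  normal form = 0.
Since the normal form is 0, p ∈ I.

Ideal membership is decidable via reduction modulo a Gröbner basis.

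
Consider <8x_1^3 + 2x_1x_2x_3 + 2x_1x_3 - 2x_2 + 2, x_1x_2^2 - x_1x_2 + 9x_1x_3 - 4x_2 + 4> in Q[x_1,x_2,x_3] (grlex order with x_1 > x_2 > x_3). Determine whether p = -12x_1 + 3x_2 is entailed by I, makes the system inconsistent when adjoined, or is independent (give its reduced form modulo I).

First compute the reduced Gröbner basis of I by Buchberger's algorithm.
f_1 = 8x_1^3 + 2x_1x_2x_3 + 2x_1x_3 - 2x_2 + 2, LT = x_1^3.
f_2 = x_1x_2^2 - x_1x_2 + 9x_1x_3 - 4x_2 + 4, LT = x_1x_2^2.

S(f_1,f_2): lcm = x_1^3x_2^2. S = 1/4x_1x_2^3x_3 + x_1^3x_2 - 9x_1^3x_3 + 1/4x_1x_2^2x_3 + 4x_1^2x_2 - 1/4x_2^3 - 4x_1^2 + 1/4x_2^2.
  reduce S modulo (f_1, f_2):
  remainder 4x_1^2x_2 - 1/4x_2^3 + x_2^2x_3 - 4x_1^2 + 1/2x_2^2 - 9/4x_2x_3 - 1/4x_2 + 5/4x_3 ≠ 0; add h_3 = 4x_1^2x_2 - 1/4x_2^3 + x_2^2x_3 - 4x_1^2 + 1/2x_2^2 - 9/4x_2x_3 - 1/4x_2 + 5/4x_3 to the basis.

S(f_2,h_3): lcm = x_1^2x_2^2. S = 1/16x_2^4 - 1/4x_2^3x_3 + 9x_1^2x_3 - 1/8x_2^3 + 9/16x_2^2x_3 - 4x_1x_2 + 1/16x_2^2 - 5/16x_2x_3 + 4x_1.
  reduce S modulo (f_1, f_2, h_3):
  remainder 1/16x_2^4 - 1/4x_2^3x_3 + 9x_1^2x_3 - 1/8x_2^3 + 9/16x_2^2x_3 - 4x_1x_2 + 1/16x_2^2 - 5/16x_2x_3 + 4x_1 ≠ 0; add h_4 = 1/16x_2^4 - 1/4x_2^3x_3 + 9x_1^2x_3 - 1/8x_2^3 + 9/16x_2^2x_3 - 4x_1x_2 + 1/16x_2^2 - 5/16x_2x_3 + 4x_1 to the basis.

The other S-polynomials (S(f_1,h_3), S(f_1,h_4), S(f_2,h_4), S(h_3,h_4)) all reduce to 0 modulo the current basis, so we have a Gröbner basis.
Inter-reduce: drop elements whose leading term is divisible by another's, tail-reduce, and make monic.
Reduced Gröbner basis: {x_2^4 - 4x_2^3x_3 + 144x_1^2x_3 - 2x_2^3 + 9x_2^2x_3 - 64x_1x_2 + x_2^2 - 5x_2x_3 + 64x_1, x_1^3 + 1/4x_1x_2x_3 + 1/4x_1x_3 - 1/4x_2 + 1/4, x_1^2x_2 - 1/16x_2^3 + 1/4x_2^2x_3 - x_1^2 + 1/8x_2^2 - 9/16x_2x_3 - 1/16x_2 + 5/16x_3, x_1x_2^2 - x_1x_2 + 9x_1x_3 - 4x_2 + 4}.
Label its elements g_1 = x_2^4 - 4x_2^3x_3 + 144x_1^2x_3 - 2x_2^3 + 9x_2^2x_3 - 64x_1x_2 + x_2^2 - 5x_2x_3 + 64x_1, g_2 = x_1^3 + 1/4x_1x_2x_3 + 1/4x_1x_3 - 1/4x_2 + 1/4, g_3 = x_1^2x_2 - 1/16x_2^3 + 1/4x_2^2x_3 - x_1^2 + 1/8x_2^2 - 9/16x_2x_3 - 1/16x_2 + 5/16x_3, g_4 = x_1x_2^2 - x_1x_2 + 9x_1x_3 - 4x_2 + 4.

Reduce p = -12x_1 + 3x_2 modulo G:
  leading term x_1: no divisor's leading term divides it; move -12x_1 to the remainder.
  leading term x_2: no divisor's leading term divides it; move 3x_2 to the remainder.
  normal form = -12x_1 + 3x_2.
The normal form is nonzero, so p ∉ I. Since p minus its normal form lies in I, I + (p) = I + (r) where r = -12x_1 + 3x_2; decide whether this ideal is the whole ring.
Run Buchberger on G together with r (pairs among the g_i already reduce to 0 since G is a Gröbner basis):
g_1 = x_2^4 - 4x_2^3x_3 + 144x_1^2x_3 - 2x_2^3 + 9x_2^2x_3 - 64x_1x_2 + x_2^2 - 5x_2x_3 + 64x_1, LT = x_2^4.
g_2 = x_1^3 + 1/4x_1x_2x_3 + 1/4x_1x_3 - 1/4x_2 + 1/4, LT = x_1^3.
g_3 = x_1^2x_2 - 1/16x_2^3 + 1/4x_2^2x_3 - x_1^2 + 1/8x_2^2 - 9/16x_2x_3 - 1/16x_2 + 5/16x_3, LT = x_1^2x_2.
g_4 = x_1x_2^2 - x_1x_2 + 9x_1x_3 - 4x_2 + 4, LT = x_1x_2^2.
r = -12x_1 + 3x_2, LT = x_1.

S(g_2,r): lcm = x_1^3. S = 1/4x_1^2x_2 + 1/4x_1x_2x_3 + 1/4x_1x_3 - 1/4x_2 + 1/4.
  reduce S modulo (g_1, g_2, g_3, g_4, r):
  remainder 1/64x_2^3 - 1/64x_2^2 + 13/64x_2x_3 - 15/64x_2 - 5/64x_3 + 1/4 ≠ 0; add m_6 = 1/64x_2^3 - 1/64x_2^2 + 13/64x_2x_3 - 15/64x_2 - 5/64x_3 + 1/4 to the basis.

S(g_3,r): lcm = x_1^2x_2. S = 1/4x_1x_2^2 - 1/16x_2^3 + 1/4x_2^2x_3 - x_1^2 + 1/8x_2^2 - 9/16x_2x_3 - 1/16x_2 + 5/16x_3.
  reduce S modulo (g_1, g_2, g_3, g_4, r, m_6):
  remainder 1/4x_2^2x_3 + 1/16x_2^2 - 5/16x_2x_3 ≠ 0; add m_7 = 1/4x_2^2x_3 + 1/16x_2^2 - 5/16x_2x_3 to the basis.

S(g_4,r): lcm = x_1x_2^2. S = 1/4x_2^3 - x_1x_2 + 9x_1x_3 - 4x_2 + 4.
  reduce S modulo (g_1, g_2, g_3, g_4, r, m_6, m_7):
  remainder -x_2x_3 - 1/4x_2 + 5/4x_3 ≠ 0; add m_8 = -x_2x_3 - 1/4x_2 + 5/4x_3 to the basis.

S(g_1,m_6): lcm = x_2^4. S = -4x_2^3x_3 + 144x_1^2x_3 - x_2^3 - 4x_2^2x_3 - 64x_1x_2 + 16x_2^2 + 64x_1 - 16x_2.
  reduce S modulo (g_1, g_2, g_3, g_4, r, m_6, m_7, m_8):
  remainder -5/4x_2^2 + 45x_3^2 - 5/16x_2 - 231/16x_3 + 16 ≠ 0; add m_9 = -5/4x_2^2 + 45x_3^2 - 5/16x_2 - 231/16x_3 + 16 to the basis.

S(g_1,m_7): lcm = x_2^4x_3. S = -4x_2^3x_3^2 + 144x_1^2x_3^2 - 1/4x_2^4 - 3/4x_2^3x_3 + 9x_2^2x_3^2 - 64x_1x_2x_3 + x_2^2x_3 - 5x_2x_3^2 + 64x_1x_3.
  reduce S modulo (g_1, g_2, g_3, g_4, r, m_6, m_7, m_8, m_9):
  remainder 45x_3^3 - 51/16x_3^2 + 25/64x_2 + 643/64x_3 + 4 ≠ 0; add m_10 = 45x_3^3 - 51/16x_3^2 + 25/64x_2 + 643/64x_3 + 4 to the basis.

The other S-polynomials (S(g_1,g_2), S(g_1,g_3), S(g_1,g_4), S(g_1,r), S(g_2,g_3), S(g_2,g_4), S(g_3,g_4), S(g_2,m_6), S(g_3,m_6), S(g_4,m_6), S(r,m_6), S(g_2,m_7), S(g_3,m_7), S(g_4,m_7), S(r,m_7), S(m_6,m_7), S(g_1,m_8), S(g_2,m_8), S(g_3,m_8), S(g_4,m_8), S(r,m_8), S(m_6,m_8), S(m_7,m_8), S(g_1,m_9), S(g_2,m_9), S(g_3,m_9), S(g_4,m_9), S(r,m_9), S(m_6,m_9), S(m_7,m_9), S(m_8,m_9), S(g_1,m_10), S(g_2,m_10), S(g_3,m_10), S(g_4,m_10), S(r,m_10), S(m_6,m_10), S(m_7,m_10), S(m_8,m_10), S(m_9,m_10)) all reduce to 0 modulo the current basis, so we have a Gröbner basis.
Inter-reduce: drop elements whose leading term is divisible by another's, tail-reduce, and make monic.
Reduced Gröbner basis: {x_3^3 - 17/240x_3^2 + 5/576x_2 + 643/2880x_3 + 4/45, x_2^2 - 36x_3^2 + 1/4x_2 + 231/20x_3 - 64/5, x_2x_3 + 1/4x_2 - 5/4x_3, x_1 - 1/4x_2}.
The reduced Gröbner basis of I + (p) is {x_3^3 - 17/240x_3^2 + 5/576x_2 + 643/2880x_3 + 4/45, x_2^2 - 36x_3^2 + 1/4x_2 + 231/20x_3 - 64/5, x_2x_3 + 1/4x_2 - 5/4x_3, x_1 - 1/4x_2} ≠ {1}, a proper ideal, so the enlarged system stays consistent: p is independent of I, with normal form -12x_1 + 3x_2.

-12x_1 + 3x_2 is independent of I; its normal form modulo I is -12x_1 + 3x_2.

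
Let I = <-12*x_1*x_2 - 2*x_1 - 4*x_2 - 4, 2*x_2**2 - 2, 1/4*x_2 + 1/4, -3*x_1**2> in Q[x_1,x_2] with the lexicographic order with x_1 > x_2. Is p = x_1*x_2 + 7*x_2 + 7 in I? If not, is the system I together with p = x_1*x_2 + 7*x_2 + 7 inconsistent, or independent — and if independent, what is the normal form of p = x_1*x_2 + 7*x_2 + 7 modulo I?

First compute the reduced Gröbner basis of I by Buchberger's algorithm.
f_1 = -12*x_1*x_2 - 2*x_1 - 4*x_2 - 4, LT = x_1*x_2.
f_2 = 2*x_2**2 - 2, LT = x_2**2.
f_3 = 1/4*x_2 + 1/4, LT = x_2.
f_4 = -3*x_1**2, LT = x_1**2.

S(f_1,f_2): lcm = x_1*x_2**2. S = 1/6*x_1*x_2 + x_1 + 1/3*x_2**2 + 1/3*x_2.
  leading term x_1*x_2: subtract (-1/72)·f_1 from 1/6*x_1*x_2 + x_1 + 1/3*x_2**2 + 1/3*x_2 → 35/36*x_1 + 1/3*x_2**2 + 5/18*x_2 - 1/18
  leading term x_1: no divisor's leading term divides it; move 35/36*x_1 to the remainder.
  leading term x_2**2: subtract (1/6)·f_2 from 1/3*x_2**2 + 5/18*x_2 - 1/18 → 5/18*x_2 + 5/18
  leading term x_2: subtract (10/9)·f_3 from 5/18*x_2 + 5/18 → 0
  remainder 35/36*x_1 ≠ 0; add h_5 = 35/36*x_1 to the basis.

The other S-polynomials (S(f_1,f_3), S(f_1,f_4), S(f_2,f_3), S(f_2,f_4), S(f_3,f_4), S(f_1,h_5), S(f_2,h_5), S(f_3,h_5), S(f_4,h_5)) all reduce to 0 modulo the current basis, so we have a Gröbner basis.
Inter-reduce: drop elements whose leading term is divisible by another's, tail-reduce, and make monic.
Reduced Gröbner basis: {x_1, x_2 + 1}.
Label its elements g_1 = x_1, g_2 = x_2 + 1.

Reduce p = x_1*x_2 + 7*x_2 + 7 modulo G:
  leading term x_1*x_2: subtract (x_2)·g_1 from x_1*x_2 + 7*x_2 + 7 → 7*x_2 + 7
  leading term x_2: subtract (7)·g_2 from 7*x_2 + 7 → 0
  normal form = 0.
Since the normal form is 0, p ∈ I.

x_1*x_2 + 7*x_2 + 7 lies in I (it reduces to 0).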